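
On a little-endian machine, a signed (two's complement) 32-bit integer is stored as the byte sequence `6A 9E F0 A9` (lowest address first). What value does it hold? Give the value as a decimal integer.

In little-endian order the low byte comes first in memory.
Reassemble most-significant byte first: A9 F0 9E 6A → 0xA9F09E6A.
Top bit is set, so as a signed 32-bit value this is 0xA9F09E6A − 2^32 = -1443848598.

-1443848598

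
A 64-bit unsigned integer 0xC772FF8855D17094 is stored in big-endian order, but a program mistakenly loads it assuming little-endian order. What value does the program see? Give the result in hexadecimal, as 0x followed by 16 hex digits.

0x9470D15588FF72C7

Stored big-endian, the bytes at ascending addresses are C7 72 FF 88 55 D1 70 94.
Read back as little-endian, the first byte is least significant, giving 0x9470D15588FF72C7.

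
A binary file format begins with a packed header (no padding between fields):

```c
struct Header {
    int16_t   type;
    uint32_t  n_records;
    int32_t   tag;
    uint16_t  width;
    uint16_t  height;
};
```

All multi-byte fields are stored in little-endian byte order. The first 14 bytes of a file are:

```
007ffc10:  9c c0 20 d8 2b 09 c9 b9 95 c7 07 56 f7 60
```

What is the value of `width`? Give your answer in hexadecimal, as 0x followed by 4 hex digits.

0x5607

`width` follows `type` (2 B), `n_records` (4 B), `tag` (4 B), so it starts at offset 2 + 4 + 4 = 10 and occupies 2 bytes.
Bytes at offsets 10..11: 07 56.
Little-endian: lowest address holds the least-significant byte.
Reassemble most-significant byte first: 56 07 → 0x5607.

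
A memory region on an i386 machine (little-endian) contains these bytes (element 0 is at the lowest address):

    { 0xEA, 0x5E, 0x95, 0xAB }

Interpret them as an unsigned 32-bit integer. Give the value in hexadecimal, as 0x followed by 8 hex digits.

0xAB955EEA

In little-endian order the low byte comes first in memory.
Reassemble most-significant byte first: AB 95 5E EA → 0xAB955EEA.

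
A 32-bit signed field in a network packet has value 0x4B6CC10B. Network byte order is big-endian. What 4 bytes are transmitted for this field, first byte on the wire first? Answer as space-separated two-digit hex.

Split into bytes (most-significant first): 4B 6C C1 0B.
Big-endian: lowest address holds the most-significant byte.
So the memory order matches the most-significant-first order: 4B 6C C1 0B.

4B 6C C1 0B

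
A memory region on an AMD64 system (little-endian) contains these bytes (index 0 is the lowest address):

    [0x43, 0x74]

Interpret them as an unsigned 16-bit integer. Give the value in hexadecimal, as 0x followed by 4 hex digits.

0x7443

Little-endian: lowest address holds the least-significant byte.
Reassemble most-significant byte first: 74 43 → 0x7443.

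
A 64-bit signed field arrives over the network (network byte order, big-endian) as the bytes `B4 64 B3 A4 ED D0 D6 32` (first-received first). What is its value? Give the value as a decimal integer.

-5448032128265562574

In big-endian order the high byte comes first in memory.
The bytes are already most-significant first: 0xB464B3A4EDD0D632.
Top bit is set, so as a signed 64-bit value this is 0xB464B3A4EDD0D632 − 2^64 = -5448032128265562574.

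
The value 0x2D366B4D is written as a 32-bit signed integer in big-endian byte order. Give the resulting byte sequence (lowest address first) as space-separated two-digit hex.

Split into bytes (most-significant first): 2D 36 6B 4D.
Big-endian stores the most-significant byte at the lowest address.
So the memory order matches the most-significant-first order: 2D 36 6B 4D.

2D 36 6B 4D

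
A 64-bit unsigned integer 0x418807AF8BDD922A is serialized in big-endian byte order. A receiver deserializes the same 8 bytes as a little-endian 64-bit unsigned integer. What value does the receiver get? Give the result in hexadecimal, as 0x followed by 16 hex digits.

Stored big-endian, the bytes at ascending addresses are 41 88 07 AF 8B DD 92 2A.
Read back as little-endian, the first byte is least significant, giving 0x2A92DD8BAF078841.

0x2A92DD8BAF078841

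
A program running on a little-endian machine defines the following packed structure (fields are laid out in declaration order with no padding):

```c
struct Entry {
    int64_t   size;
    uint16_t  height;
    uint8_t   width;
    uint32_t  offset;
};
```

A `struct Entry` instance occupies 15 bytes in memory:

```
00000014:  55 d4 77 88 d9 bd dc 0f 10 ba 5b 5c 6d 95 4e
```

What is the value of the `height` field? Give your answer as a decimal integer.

`height` follows `size` (8 bytes), so it starts at byte offset 8 and occupies 2 bytes.
Bytes at offsets 8..9: 10 BA.
In little-endian order the low byte comes first in memory.
Reassemble most-significant byte first: BA 10 → 0xBA10.
0xBA10 = 47632.

47632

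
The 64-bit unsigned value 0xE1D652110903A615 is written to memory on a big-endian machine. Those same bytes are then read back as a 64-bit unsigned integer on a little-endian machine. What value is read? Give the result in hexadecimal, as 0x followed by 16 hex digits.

Stored big-endian, the bytes at ascending addresses are E1 D6 52 11 09 03 A6 15.
Read back as little-endian, the first byte is least significant, giving 0x15A603091152D6E1.

0x15A603091152D6E1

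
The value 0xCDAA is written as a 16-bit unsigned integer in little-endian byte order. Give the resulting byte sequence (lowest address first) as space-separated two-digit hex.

AA CD

Split into bytes (most-significant first): CD AA.
In little-endian order the low byte comes first in memory.
So at ascending addresses the bytes are AA CD.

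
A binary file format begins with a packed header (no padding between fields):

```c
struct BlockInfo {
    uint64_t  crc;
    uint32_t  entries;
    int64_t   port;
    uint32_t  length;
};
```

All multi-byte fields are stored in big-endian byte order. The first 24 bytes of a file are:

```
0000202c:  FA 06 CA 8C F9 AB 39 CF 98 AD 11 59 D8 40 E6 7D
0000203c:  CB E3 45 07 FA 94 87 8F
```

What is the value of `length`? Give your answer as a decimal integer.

4204038031

`length` follows `crc` (8 B), `entries` (4 B), `port` (8 B), so it starts at offset 8 + 4 + 8 = 20 and occupies 4 bytes.
Bytes at offsets 20..23: FA 94 87 8F.
Big-endian: lowest address holds the most-significant byte.
The bytes are already most-significant first: 0xFA94878F.
0xFA94878F = 4204038031.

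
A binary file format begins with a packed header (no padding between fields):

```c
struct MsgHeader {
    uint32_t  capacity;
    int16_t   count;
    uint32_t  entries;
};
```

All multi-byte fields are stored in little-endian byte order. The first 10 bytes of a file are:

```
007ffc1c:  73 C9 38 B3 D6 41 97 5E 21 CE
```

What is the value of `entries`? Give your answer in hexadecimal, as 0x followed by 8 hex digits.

0xCE215E97

`entries` follows `capacity` (4 B), `count` (2 B), so it starts at offset 4 + 2 = 6 and occupies 4 bytes.
Bytes at offsets 6..9: 97 5E 21 CE.
In little-endian order the low byte comes first in memory.
Reassemble most-significant byte first: CE 21 5E 97 → 0xCE215E97.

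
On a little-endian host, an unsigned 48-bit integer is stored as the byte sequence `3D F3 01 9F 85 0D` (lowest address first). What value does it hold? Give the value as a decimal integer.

14867549516605

Little-endian: lowest address holds the least-significant byte.
Reassemble most-significant byte first: 0D 85 9F 01 F3 3D → 0x0D859F01F33D.
0x0D859F01F33D = 14867549516605.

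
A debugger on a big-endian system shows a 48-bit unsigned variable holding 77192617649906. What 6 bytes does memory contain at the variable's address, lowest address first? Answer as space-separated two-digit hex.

77192617649906 in hexadecimal, padded to 48 bits, is 0x4634CE8DE6F2.
Split into bytes (most-significant first): 46 34 CE 8D E6 F2.
Big-endian stores the most-significant byte at the lowest address.
So the memory order matches the most-significant-first order: 46 34 CE 8D E6 F2.

46 34 CE 8D E6 F2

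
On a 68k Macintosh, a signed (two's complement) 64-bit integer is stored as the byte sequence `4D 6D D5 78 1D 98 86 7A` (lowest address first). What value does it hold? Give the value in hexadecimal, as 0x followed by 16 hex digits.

0x4D6DD5781D98867A

Big-endian: lowest address holds the most-significant byte.
The bytes are already most-significant first: 0x4D6DD5781D98867A.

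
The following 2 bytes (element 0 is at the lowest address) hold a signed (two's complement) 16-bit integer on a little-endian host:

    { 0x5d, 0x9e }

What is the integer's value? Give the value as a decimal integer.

Little-endian: lowest address holds the least-significant byte.
Reassemble most-significant byte first: 9E 5D → 0x9E5D.
Top bit is set, so as a signed 16-bit value this is 0x9E5D − 2^16 = -24995.

-24995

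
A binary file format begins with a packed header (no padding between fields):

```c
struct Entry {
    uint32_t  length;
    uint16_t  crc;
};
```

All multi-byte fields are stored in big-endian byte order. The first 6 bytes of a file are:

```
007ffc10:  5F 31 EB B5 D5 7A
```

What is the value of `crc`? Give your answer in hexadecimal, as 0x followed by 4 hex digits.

`crc` follows `length` (4 bytes), so it starts at byte offset 4 and occupies 2 bytes.
Bytes at offsets 4..5: D5 7A.
Big-endian: lowest address holds the most-significant byte.
The bytes are already most-significant first: 0xD57A.

0xD57A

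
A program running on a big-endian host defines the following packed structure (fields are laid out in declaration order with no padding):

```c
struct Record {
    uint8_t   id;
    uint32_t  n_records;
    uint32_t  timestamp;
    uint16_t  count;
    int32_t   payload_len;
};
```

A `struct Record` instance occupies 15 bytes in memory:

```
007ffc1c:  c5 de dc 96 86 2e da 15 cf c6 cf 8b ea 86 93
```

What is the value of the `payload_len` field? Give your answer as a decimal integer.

`payload_len` follows `id` (1 B), `n_records` (4 B), `timestamp` (4 B), `count` (2 B), so it starts at offset 1 + 4 + 4 + 2 = 11 and occupies 4 bytes.
Bytes at offsets 11..14: 8B EA 86 93.
In big-endian order the high byte comes first in memory.
The bytes are already most-significant first: 0x8BEA8693.
Top bit is set, so as a signed 32-bit value this is 0x8BEA8693 − 2^32 = -1947564397.

-1947564397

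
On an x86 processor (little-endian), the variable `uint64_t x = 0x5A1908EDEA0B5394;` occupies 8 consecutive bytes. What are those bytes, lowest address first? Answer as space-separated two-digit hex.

94 53 0B EA ED 08 19 5A

Split into bytes (most-significant first): 5A 19 08 ED EA 0B 53 94.
In little-endian order the low byte comes first in memory.
So at ascending addresses the bytes are 94 53 0B EA ED 08 19 5A.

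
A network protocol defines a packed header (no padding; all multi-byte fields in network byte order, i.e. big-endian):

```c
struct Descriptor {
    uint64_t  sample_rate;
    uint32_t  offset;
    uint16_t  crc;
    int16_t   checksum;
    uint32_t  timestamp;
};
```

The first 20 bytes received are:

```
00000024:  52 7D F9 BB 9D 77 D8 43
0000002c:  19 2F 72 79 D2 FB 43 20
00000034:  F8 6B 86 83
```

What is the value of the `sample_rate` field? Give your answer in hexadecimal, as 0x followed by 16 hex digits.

`sample_rate` is the first field, at byte offset 0, occupying 8 bytes.
Bytes at offsets 0..7: 52 7D F9 BB 9D 77 D8 43.
In big-endian order the high byte comes first in memory.
The bytes are already most-significant first: 0x527DF9BB9D77D843.

0x527DF9BB9D77D843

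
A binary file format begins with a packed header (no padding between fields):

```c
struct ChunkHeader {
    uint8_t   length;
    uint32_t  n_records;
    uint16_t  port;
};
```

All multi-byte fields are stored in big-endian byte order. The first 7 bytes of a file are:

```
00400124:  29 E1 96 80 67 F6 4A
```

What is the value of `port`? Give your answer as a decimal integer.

63050

`port` follows `length` (1 B), `n_records` (4 B), so it starts at offset 1 + 4 = 5 and occupies 2 bytes.
Bytes at offsets 5..6: F6 4A.
In big-endian order the high byte comes first in memory.
The bytes are already most-significant first: 0xF64A.
0xF64A = 63050.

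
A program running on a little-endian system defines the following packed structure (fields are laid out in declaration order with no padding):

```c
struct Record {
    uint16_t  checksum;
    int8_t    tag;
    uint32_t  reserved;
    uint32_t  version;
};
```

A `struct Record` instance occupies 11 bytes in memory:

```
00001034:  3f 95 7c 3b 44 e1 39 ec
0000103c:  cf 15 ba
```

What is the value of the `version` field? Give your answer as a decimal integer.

`version` follows `checksum` (2 B), `tag` (1 B), `reserved` (4 B), so it starts at offset 2 + 1 + 4 = 7 and occupies 4 bytes.
Bytes at offsets 7..10: EC CF 15 BA.
In little-endian order the low byte comes first in memory.
Reassemble most-significant byte first: BA 15 CF EC → 0xBA15CFEC.
0xBA15CFEC = 3121991660.

3121991660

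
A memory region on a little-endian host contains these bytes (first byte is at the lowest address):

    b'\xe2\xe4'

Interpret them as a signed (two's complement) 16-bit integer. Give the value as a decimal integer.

-6942

Little-endian stores the least-significant byte at the lowest address.
Reassemble most-significant byte first: E4 E2 → 0xE4E2.
Top bit is set, so as a signed 16-bit value this is 0xE4E2 − 2^16 = -6942.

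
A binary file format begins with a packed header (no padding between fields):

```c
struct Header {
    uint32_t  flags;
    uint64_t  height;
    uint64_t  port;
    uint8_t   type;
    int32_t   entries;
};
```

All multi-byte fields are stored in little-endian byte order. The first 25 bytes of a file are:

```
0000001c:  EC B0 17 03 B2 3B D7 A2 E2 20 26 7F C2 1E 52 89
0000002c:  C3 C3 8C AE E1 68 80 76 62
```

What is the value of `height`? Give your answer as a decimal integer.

`height` follows `flags` (4 bytes), so it starts at byte offset 4 and occupies 8 bytes.
Bytes at offsets 4..11: B2 3B D7 A2 E2 20 26 7F.
Little-endian stores the least-significant byte at the lowest address.
Reassemble most-significant byte first: 7F 26 20 E2 A2 D7 3B B2 → 0x7F2620E2A2D73BB2.
0x7F2620E2A2D73BB2 = 9162046649698565042.

9162046649698565042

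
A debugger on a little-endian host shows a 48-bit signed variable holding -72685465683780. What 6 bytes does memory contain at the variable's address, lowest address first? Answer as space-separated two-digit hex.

BC 38 A3 98 E4 BD

Two's complement of -72685465683780 in 48 bits: 72685465683780 = 0x421B675CC744; invert → 0xBDE498A338BB; add 1 → 0xBDE498A338BC.
Split into bytes (most-significant first): BD E4 98 A3 38 BC.
In little-endian order the low byte comes first in memory.
So at ascending addresses the bytes are BC 38 A3 98 E4 BD.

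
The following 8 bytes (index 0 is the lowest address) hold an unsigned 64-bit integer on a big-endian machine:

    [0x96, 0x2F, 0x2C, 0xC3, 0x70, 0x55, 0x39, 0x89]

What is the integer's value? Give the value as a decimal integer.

10821917647509469577

Big-endian: lowest address holds the most-significant byte.
The bytes are already most-significant first: 0x962F2CC370553989.
0x962F2CC370553989 = 10821917647509469577.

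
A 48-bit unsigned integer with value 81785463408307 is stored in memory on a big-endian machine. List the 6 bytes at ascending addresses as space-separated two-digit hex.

81785463408307 in hexadecimal, padded to 48 bits, is 0x4A62297E86B3.
Split into bytes (most-significant first): 4A 62 29 7E 86 B3.
In big-endian order the high byte comes first in memory.
So the memory order matches the most-significant-first order: 4A 62 29 7E 86 B3.

4A 62 29 7E 86 B3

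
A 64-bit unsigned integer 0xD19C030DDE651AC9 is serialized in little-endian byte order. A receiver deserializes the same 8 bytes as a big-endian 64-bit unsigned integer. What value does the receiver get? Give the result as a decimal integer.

14491006755393477841

Stored little-endian, the bytes at ascending addresses are C9 1A 65 DE 0D 03 9C D1.
Read back as big-endian, the last byte is least significant, giving 0xC91A65DE0D039CD1.
0xC91A65DE0D039CD1 = 14491006755393477841.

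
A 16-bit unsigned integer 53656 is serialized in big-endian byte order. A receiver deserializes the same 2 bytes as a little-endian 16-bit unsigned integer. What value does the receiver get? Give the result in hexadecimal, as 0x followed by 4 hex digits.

53656 in 16-bit hexadecimal is 0xD198.
Stored big-endian, the bytes at ascending addresses are D1 98.
Read back as little-endian, the first byte is least significant, giving 0x98D1.

0x98D1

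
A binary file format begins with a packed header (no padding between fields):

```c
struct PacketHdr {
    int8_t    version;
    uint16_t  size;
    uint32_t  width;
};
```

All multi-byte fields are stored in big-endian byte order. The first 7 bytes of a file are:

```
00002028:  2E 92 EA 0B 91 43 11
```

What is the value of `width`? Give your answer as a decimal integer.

`width` follows `version` (1 B), `size` (2 B), so it starts at offset 1 + 2 = 3 and occupies 4 bytes.
Bytes at offsets 3..6: 0B 91 43 11.
Big-endian stores the most-significant byte at the lowest address.
The bytes are already most-significant first: 0x0B914311.
0x0B914311 = 194069265.

194069265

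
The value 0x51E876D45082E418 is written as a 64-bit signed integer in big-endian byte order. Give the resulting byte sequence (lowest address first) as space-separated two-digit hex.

51 E8 76 D4 50 82 E4 18

Split into bytes (most-significant first): 51 E8 76 D4 50 82 E4 18.
In big-endian order the high byte comes first in memory.
So the memory order matches the most-significant-first order: 51 E8 76 D4 50 82 E4 18.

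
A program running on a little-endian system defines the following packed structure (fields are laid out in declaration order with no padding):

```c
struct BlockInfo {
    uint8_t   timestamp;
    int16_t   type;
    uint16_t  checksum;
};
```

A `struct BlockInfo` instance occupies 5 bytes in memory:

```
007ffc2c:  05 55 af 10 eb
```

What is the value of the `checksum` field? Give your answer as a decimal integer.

`checksum` follows `timestamp` (1 B), `type` (2 B), so it starts at offset 1 + 2 = 3 and occupies 2 bytes.
Bytes at offsets 3..4: 10 EB.
Little-endian stores the least-significant byte at the lowest address.
Reassemble most-significant byte first: EB 10 → 0xEB10.
0xEB10 = 60176.

60176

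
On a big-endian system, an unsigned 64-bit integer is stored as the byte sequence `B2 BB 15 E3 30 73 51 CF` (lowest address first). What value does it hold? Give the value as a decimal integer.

12878911624910688719

Big-endian stores the most-significant byte at the lowest address.
The bytes are already most-significant first: 0xB2BB15E3307351CF.
0xB2BB15E3307351CF = 12878911624910688719.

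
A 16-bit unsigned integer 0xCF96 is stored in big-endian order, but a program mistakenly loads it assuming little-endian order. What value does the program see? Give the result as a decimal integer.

Stored big-endian, the bytes at ascending addresses are CF 96.
Read back as little-endian, the first byte is least significant, giving 0x96CF.
0x96CF = 38607.

38607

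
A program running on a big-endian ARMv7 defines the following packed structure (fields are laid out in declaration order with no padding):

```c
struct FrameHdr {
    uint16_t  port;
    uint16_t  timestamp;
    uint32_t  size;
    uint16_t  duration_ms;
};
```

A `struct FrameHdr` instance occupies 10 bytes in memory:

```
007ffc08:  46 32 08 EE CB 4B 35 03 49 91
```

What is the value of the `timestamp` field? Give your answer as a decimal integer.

`timestamp` follows `port` (2 bytes), so it starts at byte offset 2 and occupies 2 bytes.
Bytes at offsets 2..3: 08 EE.
Big-endian: lowest address holds the most-significant byte.
The bytes are already most-significant first: 0x08EE.
0x08EE = 2286.

2286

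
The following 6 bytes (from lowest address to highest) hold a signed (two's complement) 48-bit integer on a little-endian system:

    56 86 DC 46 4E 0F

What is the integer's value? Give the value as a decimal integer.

16828870723158

Little-endian stores the least-significant byte at the lowest address.
Reassemble most-significant byte first: 0F 4E 46 DC 86 56 → 0x0F4E46DC8656.
0x0F4E46DC8656 = 16828870723158.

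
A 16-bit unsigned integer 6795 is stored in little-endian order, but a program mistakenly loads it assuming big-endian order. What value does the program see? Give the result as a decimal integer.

35610

6795 in 16-bit hexadecimal is 0x1A8B.
Stored little-endian, the bytes at ascending addresses are 8B 1A.
Read back as big-endian, the last byte is least significant, giving 0x8B1A.
0x8B1A = 35610.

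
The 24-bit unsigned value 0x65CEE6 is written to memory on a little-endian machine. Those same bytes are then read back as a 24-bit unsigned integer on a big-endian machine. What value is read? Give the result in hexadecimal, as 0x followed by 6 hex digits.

0xE6CE65

Stored little-endian, the bytes at ascending addresses are E6 CE 65.
Read back as big-endian, the last byte is least significant, giving 0xE6CE65.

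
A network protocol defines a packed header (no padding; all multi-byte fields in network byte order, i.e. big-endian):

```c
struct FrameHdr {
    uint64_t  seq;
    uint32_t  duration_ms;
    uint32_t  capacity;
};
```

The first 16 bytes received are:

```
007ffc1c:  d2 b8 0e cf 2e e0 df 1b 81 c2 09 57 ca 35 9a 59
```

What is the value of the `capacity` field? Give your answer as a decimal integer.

`capacity` follows `seq` (8 B), `duration_ms` (4 B), so it starts at offset 8 + 4 = 12 and occupies 4 bytes.
Bytes at offsets 12..15: CA 35 9A 59.
Big-endian stores the most-significant byte at the lowest address.
The bytes are already most-significant first: 0xCA359A59.
0xCA359A59 = 3392510553.

3392510553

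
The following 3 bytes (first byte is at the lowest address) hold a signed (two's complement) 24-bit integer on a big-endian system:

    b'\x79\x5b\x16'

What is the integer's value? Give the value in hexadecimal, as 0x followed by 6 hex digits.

0x795B16

Big-endian: lowest address holds the most-significant byte.
The bytes are already most-significant first: 0x795B16.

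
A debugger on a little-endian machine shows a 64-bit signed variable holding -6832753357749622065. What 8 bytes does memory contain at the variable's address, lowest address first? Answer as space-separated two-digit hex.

CF EA 79 C9 05 2F 2D A1

Two's complement of -6832753357749622065 in 64 bits: 6832753357749622065 = 0x5ED2D0FA36861531; invert → 0xA12D2F05C979EACE; add 1 → 0xA12D2F05C979EACF.
Split into bytes (most-significant first): A1 2D 2F 05 C9 79 EA CF.
Little-endian stores the least-significant byte at the lowest address.
So at ascending addresses the bytes are CF EA 79 C9 05 2F 2D A1.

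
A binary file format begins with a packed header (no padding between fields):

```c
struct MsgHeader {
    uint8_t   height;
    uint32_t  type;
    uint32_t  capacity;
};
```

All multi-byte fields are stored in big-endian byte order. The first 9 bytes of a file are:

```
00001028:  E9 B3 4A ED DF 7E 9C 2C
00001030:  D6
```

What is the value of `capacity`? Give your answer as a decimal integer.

2124164310

`capacity` follows `height` (1 B), `type` (4 B), so it starts at offset 1 + 4 = 5 and occupies 4 bytes.
Bytes at offsets 5..8: 7E 9C 2C D6.
Big-endian: lowest address holds the most-significant byte.
The bytes are already most-significant first: 0x7E9C2CD6.
0x7E9C2CD6 = 2124164310.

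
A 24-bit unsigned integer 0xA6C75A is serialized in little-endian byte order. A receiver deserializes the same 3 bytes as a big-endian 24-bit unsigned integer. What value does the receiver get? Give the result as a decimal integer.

5949350

Stored little-endian, the bytes at ascending addresses are 5A C7 A6.
Read back as big-endian, the last byte is least significant, giving 0x5AC7A6.
0x5AC7A6 = 5949350.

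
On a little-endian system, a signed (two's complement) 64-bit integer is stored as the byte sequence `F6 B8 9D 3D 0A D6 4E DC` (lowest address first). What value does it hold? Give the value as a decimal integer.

Little-endian: lowest address holds the least-significant byte.
Reassemble most-significant byte first: DC 4E D6 0A 3D 9D B8 F6 → 0xDC4ED60A3D9DB8F6.
Top bit is set, so as a signed 64-bit value this is 0xDC4ED60A3D9DB8F6 − 2^64 = -2571882997710210826.

-2571882997710210826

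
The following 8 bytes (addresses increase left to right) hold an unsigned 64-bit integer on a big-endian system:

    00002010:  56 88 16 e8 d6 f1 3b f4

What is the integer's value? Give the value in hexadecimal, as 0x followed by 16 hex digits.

0x568816E8D6F13BF4

Big-endian: lowest address holds the most-significant byte.
The bytes are already most-significant first: 0x568816E8D6F13BF4.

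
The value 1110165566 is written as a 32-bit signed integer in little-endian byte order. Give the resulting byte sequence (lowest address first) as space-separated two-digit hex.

1110165566 in hexadecimal, padded to 32 bits, is 0x422BC83E.
Split into bytes (most-significant first): 42 2B C8 3E.
In little-endian order the low byte comes first in memory.
So at ascending addresses the bytes are 3E C8 2B 42.

3E C8 2B 42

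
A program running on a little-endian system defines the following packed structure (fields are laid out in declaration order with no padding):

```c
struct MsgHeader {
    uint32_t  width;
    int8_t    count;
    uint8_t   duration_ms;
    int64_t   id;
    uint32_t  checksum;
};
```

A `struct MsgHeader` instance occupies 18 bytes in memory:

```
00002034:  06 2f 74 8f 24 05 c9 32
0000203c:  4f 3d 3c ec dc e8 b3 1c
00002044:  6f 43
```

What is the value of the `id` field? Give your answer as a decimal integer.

-1667198018563132727

`id` follows `width` (4 B), `count` (1 B), `duration_ms` (1 B), so it starts at offset 4 + 1 + 1 = 6 and occupies 8 bytes.
Bytes at offsets 6..13: C9 32 4F 3D 3C EC DC E8.
Little-endian stores the least-significant byte at the lowest address.
Reassemble most-significant byte first: E8 DC EC 3C 3D 4F 32 C9 → 0xE8DCEC3C3D4F32C9.
Top bit is set, so as a signed 64-bit value this is 0xE8DCEC3C3D4F32C9 − 2^64 = -1667198018563132727.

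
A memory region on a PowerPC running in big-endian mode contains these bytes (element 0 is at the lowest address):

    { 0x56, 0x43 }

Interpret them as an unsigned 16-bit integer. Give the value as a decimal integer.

22083

In big-endian order the high byte comes first in memory.
The bytes are already most-significant first: 0x5643.
0x5643 = 22083.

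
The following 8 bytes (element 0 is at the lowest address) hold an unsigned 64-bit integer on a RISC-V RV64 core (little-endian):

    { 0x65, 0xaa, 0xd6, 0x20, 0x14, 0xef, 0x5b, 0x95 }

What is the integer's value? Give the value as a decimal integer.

Little-endian: lowest address holds the least-significant byte.
Reassemble most-significant byte first: 95 5B EF 14 20 D6 AA 65 → 0x955BEF1420D6AA65.
0x955BEF1420D6AA65 = 10762458604261255781.

10762458604261255781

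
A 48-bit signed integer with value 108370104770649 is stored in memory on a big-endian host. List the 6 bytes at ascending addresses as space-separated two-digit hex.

62 8F E1 99 60 59

108370104770649 in hexadecimal, padded to 48 bits, is 0x628FE1996059.
Split into bytes (most-significant first): 62 8F E1 99 60 59.
Big-endian: lowest address holds the most-significant byte.
So the memory order matches the most-significant-first order: 62 8F E1 99 60 59.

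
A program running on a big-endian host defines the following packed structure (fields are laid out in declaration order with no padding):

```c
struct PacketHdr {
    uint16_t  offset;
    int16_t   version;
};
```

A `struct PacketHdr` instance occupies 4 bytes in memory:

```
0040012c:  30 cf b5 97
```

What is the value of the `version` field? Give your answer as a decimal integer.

`version` follows `offset` (2 bytes), so it starts at byte offset 2 and occupies 2 bytes.
Bytes at offsets 2..3: B5 97.
Big-endian: lowest address holds the most-significant byte.
The bytes are already most-significant first: 0xB597.
Top bit is set, so as a signed 16-bit value this is 0xB597 − 2^16 = -19049.

-19049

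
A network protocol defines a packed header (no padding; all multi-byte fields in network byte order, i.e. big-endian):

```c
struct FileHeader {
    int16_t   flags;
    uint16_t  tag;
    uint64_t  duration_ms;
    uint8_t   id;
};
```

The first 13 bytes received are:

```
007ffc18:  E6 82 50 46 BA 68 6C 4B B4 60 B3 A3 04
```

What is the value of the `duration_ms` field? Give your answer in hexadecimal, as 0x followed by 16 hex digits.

0xBA686C4BB460B3A3

`duration_ms` follows `flags` (2 B), `tag` (2 B), so it starts at offset 2 + 2 = 4 and occupies 8 bytes.
Bytes at offsets 4..11: BA 68 6C 4B B4 60 B3 A3.
Big-endian stores the most-significant byte at the lowest address.
The bytes are already most-significant first: 0xBA686C4BB460B3A3.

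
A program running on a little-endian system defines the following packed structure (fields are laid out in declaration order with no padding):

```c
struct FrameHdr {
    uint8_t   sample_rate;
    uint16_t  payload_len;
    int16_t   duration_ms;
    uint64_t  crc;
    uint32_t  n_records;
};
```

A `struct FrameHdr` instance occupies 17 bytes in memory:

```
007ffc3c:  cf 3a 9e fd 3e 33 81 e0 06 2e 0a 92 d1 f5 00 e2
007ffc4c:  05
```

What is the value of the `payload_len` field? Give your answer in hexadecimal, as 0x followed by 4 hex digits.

`payload_len` follows `sample_rate` (1 byte), so it starts at byte offset 1 and occupies 2 bytes.
Bytes at offsets 1..2: 3A 9E.
Little-endian: lowest address holds the least-significant byte.
Reassemble most-significant byte first: 9E 3A → 0x9E3A.

0x9E3A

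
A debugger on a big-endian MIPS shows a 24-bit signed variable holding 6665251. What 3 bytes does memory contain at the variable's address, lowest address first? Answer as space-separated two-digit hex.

65 B4 23

6665251 in hexadecimal, padded to 24 bits, is 0x65B423.
Split into bytes (most-significant first): 65 B4 23.
Big-endian stores the most-significant byte at the lowest address.
So the memory order matches the most-significant-first order: 65 B4 23.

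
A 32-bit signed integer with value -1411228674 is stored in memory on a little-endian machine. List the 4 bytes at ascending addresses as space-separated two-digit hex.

FE 5B E2 AB

Two's complement of -1411228674 in 32 bits: 1411228674 = 0x541DA402; invert → 0xABE25BFD; add 1 → 0xABE25BFE.
Split into bytes (most-significant first): AB E2 5B FE.
Little-endian stores the least-significant byte at the lowest address.
So at ascending addresses the bytes are FE 5B E2 AB.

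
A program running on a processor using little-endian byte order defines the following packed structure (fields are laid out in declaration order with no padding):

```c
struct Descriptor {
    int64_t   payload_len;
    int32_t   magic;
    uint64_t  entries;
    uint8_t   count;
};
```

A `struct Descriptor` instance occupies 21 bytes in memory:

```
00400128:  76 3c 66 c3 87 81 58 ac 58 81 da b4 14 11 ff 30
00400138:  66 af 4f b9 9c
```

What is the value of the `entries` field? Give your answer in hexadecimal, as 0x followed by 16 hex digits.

0xB94FAF6630FF1114

`entries` follows `payload_len` (8 B), `magic` (4 B), so it starts at offset 8 + 4 = 12 and occupies 8 bytes.
Bytes at offsets 12..19: 14 11 FF 30 66 AF 4F B9.
In little-endian order the low byte comes first in memory.
Reassemble most-significant byte first: B9 4F AF 66 30 FF 11 14 → 0xB94FAF6630FF1114.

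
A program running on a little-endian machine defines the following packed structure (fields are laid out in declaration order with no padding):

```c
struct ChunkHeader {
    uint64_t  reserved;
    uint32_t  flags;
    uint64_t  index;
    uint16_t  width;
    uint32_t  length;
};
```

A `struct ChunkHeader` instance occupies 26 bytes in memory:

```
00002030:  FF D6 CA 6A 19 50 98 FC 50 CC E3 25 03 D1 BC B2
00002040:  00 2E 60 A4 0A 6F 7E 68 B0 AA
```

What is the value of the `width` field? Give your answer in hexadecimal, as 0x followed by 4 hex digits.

`width` follows `reserved` (8 B), `flags` (4 B), `index` (8 B), so it starts at offset 8 + 4 + 8 = 20 and occupies 2 bytes.
Bytes at offsets 20..21: 0A 6F.
Little-endian stores the least-significant byte at the lowest address.
Reassemble most-significant byte first: 6F 0A → 0x6F0A.

0x6F0A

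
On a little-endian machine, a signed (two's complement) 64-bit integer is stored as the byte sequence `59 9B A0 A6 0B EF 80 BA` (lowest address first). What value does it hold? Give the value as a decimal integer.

In little-endian order the low byte comes first in memory.
Reassemble most-significant byte first: BA 80 EF 0B A6 A0 9B 59 → 0xBA80EF0BA6A09B59.
Top bit is set, so as a signed 64-bit value this is 0xBA80EF0BA6A09B59 − 2^64 = -5007739952316769447.

-5007739952316769447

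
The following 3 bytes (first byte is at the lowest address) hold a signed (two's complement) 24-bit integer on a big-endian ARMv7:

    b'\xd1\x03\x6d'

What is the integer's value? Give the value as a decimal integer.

-3079315

Big-endian: lowest address holds the most-significant byte.
The bytes are already most-significant first: 0xD1036D.
Top bit is set, so as a signed 24-bit value this is 0xD1036D − 2^24 = -3079315.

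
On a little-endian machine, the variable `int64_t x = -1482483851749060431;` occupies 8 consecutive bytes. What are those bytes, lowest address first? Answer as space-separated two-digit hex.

Two's complement of -1482483851749060431 in 64 bits: 1482483851749060431 = 0x1492D73568C16F4F; invert → 0xEB6D28CA973E90B0; add 1 → 0xEB6D28CA973E90B1.
Split into bytes (most-significant first): EB 6D 28 CA 97 3E 90 B1.
In little-endian order the low byte comes first in memory.
So at ascending addresses the bytes are B1 90 3E 97 CA 28 6D EB.

B1 90 3E 97 CA 28 6D EB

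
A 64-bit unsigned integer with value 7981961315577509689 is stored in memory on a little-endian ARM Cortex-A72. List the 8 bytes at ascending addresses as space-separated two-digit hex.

39 37 E8 B9 86 9F C5 6E

7981961315577509689 in hexadecimal, padded to 64 bits, is 0x6EC59F86B9E83739.
Split into bytes (most-significant first): 6E C5 9F 86 B9 E8 37 39.
In little-endian order the low byte comes first in memory.
So at ascending addresses the bytes are 39 37 E8 B9 86 9F C5 6E.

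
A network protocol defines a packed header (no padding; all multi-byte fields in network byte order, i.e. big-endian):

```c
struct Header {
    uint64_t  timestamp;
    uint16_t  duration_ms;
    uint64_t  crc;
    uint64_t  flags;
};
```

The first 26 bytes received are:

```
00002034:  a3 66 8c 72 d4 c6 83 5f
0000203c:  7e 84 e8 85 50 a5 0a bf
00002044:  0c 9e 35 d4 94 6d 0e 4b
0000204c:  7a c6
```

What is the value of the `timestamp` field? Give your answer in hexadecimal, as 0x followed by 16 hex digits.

0xA3668C72D4C6835F

`timestamp` is the first field, at byte offset 0, occupying 8 bytes.
Bytes at offsets 0..7: A3 66 8C 72 D4 C6 83 5F.
Big-endian stores the most-significant byte at the lowest address.
The bytes are already most-significant first: 0xA3668C72D4C6835F.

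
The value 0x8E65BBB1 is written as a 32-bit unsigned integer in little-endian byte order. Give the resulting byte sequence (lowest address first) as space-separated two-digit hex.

Split into bytes (most-significant first): 8E 65 BB B1.
Little-endian stores the least-significant byte at the lowest address.
So at ascending addresses the bytes are B1 BB 65 8E.

B1 BB 65 8E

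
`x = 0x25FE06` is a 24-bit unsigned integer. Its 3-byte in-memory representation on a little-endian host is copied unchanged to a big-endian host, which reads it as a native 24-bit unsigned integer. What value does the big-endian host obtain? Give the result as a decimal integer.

458277

Stored little-endian, the bytes at ascending addresses are 06 FE 25.
Read back as big-endian, the last byte is least significant, giving 0x06FE25.
0x06FE25 = 458277.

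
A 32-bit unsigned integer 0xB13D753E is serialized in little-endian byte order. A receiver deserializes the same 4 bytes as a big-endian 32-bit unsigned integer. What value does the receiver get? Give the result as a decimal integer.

1047870897

Stored little-endian, the bytes at ascending addresses are 3E 75 3D B1.
Read back as big-endian, the last byte is least significant, giving 0x3E753DB1.
0x3E753DB1 = 1047870897.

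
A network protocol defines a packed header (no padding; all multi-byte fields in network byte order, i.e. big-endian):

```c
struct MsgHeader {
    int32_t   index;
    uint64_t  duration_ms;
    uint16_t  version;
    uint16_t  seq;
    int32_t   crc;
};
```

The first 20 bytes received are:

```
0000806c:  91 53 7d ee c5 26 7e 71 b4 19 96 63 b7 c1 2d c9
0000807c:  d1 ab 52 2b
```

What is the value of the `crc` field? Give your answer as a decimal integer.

-777301461

`crc` follows `index` (4 B), `duration_ms` (8 B), `version` (2 B), `seq` (2 B), so it starts at offset 4 + 8 + 2 + 2 = 16 and occupies 4 bytes.
Bytes at offsets 16..19: D1 AB 52 2B.
Big-endian stores the most-significant byte at the lowest address.
The bytes are already most-significant first: 0xD1AB522B.
Top bit is set, so as a signed 32-bit value this is 0xD1AB522B − 2^32 = -777301461.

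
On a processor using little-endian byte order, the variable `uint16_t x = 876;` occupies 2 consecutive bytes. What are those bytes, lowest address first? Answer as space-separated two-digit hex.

876 in hexadecimal, padded to 16 bits, is 0x036C.
Split into bytes (most-significant first): 03 6C.
Little-endian stores the least-significant byte at the lowest address.
So at ascending addresses the bytes are 6C 03.

6C 03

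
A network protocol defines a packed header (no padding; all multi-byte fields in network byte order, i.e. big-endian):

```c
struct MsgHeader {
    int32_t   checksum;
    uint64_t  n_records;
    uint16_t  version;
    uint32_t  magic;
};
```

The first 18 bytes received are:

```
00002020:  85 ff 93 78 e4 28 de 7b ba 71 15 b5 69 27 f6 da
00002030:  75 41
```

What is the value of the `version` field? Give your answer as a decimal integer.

26919

`version` follows `checksum` (4 B), `n_records` (8 B), so it starts at offset 4 + 8 = 12 and occupies 2 bytes.
Bytes at offsets 12..13: 69 27.
Big-endian stores the most-significant byte at the lowest address.
The bytes are already most-significant first: 0x6927.
0x6927 = 26919.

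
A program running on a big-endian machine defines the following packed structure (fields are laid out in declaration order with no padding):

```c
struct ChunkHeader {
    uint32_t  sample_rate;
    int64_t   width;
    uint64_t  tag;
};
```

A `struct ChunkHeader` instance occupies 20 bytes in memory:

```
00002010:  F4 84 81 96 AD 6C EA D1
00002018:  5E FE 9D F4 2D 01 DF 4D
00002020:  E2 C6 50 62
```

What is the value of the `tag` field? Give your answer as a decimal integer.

`tag` follows `sample_rate` (4 B), `width` (8 B), so it starts at offset 4 + 8 = 12 and occupies 8 bytes.
Bytes at offsets 12..19: 2D 01 DF 4D E2 C6 50 62.
In big-endian order the high byte comes first in memory.
The bytes are already most-significant first: 0x2D01DF4DE2C65062.
0x2D01DF4DE2C65062 = 3243118732293591138.

3243118732293591138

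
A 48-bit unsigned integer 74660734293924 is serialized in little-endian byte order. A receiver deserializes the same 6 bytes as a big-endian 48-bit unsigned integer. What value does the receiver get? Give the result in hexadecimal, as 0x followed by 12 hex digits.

0xA4D78B4EE743

74660734293924 in 48-bit hexadecimal is 0x43E74E8BD7A4.
Stored little-endian, the bytes at ascending addresses are A4 D7 8B 4E E7 43.
Read back as big-endian, the last byte is least significant, giving 0xA4D78B4EE743.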